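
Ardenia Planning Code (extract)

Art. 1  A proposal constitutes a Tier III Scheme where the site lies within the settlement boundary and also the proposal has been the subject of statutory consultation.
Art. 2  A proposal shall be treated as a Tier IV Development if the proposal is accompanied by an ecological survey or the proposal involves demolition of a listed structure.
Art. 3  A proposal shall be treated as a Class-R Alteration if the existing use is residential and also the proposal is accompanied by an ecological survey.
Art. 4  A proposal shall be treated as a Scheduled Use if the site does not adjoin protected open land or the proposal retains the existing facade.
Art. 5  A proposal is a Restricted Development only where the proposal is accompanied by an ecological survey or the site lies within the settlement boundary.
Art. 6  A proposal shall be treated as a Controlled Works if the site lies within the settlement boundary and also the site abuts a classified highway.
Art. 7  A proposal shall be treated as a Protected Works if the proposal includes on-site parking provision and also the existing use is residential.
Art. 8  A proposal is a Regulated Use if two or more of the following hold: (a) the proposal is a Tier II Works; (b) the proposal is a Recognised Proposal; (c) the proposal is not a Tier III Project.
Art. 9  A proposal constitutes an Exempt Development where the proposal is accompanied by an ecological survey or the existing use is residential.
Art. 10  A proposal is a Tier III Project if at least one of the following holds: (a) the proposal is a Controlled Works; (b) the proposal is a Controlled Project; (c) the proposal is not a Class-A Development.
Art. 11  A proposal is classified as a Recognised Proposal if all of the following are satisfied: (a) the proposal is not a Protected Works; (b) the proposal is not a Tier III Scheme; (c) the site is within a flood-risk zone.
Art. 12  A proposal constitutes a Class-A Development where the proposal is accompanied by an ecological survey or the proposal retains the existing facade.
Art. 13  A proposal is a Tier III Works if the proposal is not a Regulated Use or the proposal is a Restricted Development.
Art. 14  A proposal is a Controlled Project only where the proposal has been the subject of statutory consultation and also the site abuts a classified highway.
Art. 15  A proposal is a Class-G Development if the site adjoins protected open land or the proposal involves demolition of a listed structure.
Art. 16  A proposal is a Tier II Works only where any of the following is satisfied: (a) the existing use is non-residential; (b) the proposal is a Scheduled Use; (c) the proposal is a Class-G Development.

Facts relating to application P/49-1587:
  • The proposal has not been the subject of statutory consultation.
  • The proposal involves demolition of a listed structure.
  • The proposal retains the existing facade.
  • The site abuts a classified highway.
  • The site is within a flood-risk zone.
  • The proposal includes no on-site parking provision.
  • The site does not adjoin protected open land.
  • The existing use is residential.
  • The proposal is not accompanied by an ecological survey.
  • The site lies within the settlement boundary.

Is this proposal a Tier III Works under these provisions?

Yes

article 4 — Scheduled Use: [the site does not adjoin protected open land? yes] OR [the proposal retains the existing facade? yes] → satisfied.
article 15 — Class-G Development: [the site adjoins protected open land? no] OR [the proposal involves demolition of a listed structure? yes] → satisfied.
article 16 — Tier II Works: [the existing use is non-residential? no] OR [Scheduled Use (article 4)? yes] OR [Class-G Development (article 15)? yes] → satisfied.
article 7 — Protected Works: [the proposal includes on-site parking provision? no] AND [the existing use is residential? yes] → not satisfied.
article 1 — Tier III Scheme: [the site lies within the settlement boundary? yes] AND [the proposal has been the subject of statutory consultation? no] → not satisfied.
article 11 — Recognised Proposal: [not a Protected Works (article 7)? yes] AND [not a Tier III Scheme (article 1)? yes] AND [the site is within a flood-risk zone? yes] → satisfied.
article 6 — Controlled Works: [the site lies within the settlement boundary? yes] AND [the site abuts a classified highway? yes] → satisfied.
article 14 — Controlled Project: [the proposal has been the subject of statutory consultation? no] AND [the site abuts a classified highway? yes] → not satisfied.
article 12 — Class-A Development: [the proposal is accompanied by an ecological survey? no] OR [the proposal retains the existing facade? yes] → satisfied.
article 10 — Tier III Project: [Controlled Works (article 6)? yes] OR [Controlled Project (article 14)? no] OR [not a Class-A Development (article 12)? no] → satisfied.
article 8 — Regulated Use: Tier II Works (article 16)? yes; Recognised Proposal (article 11)? yes; not a Tier III Project (article 10)? no — 2 of 3 hold (need ≥2) → satisfied.
article 5 — Restricted Development: [the proposal is accompanied by an ecological survey? no] OR [the site lies within the settlement boundary? yes] → satisfied.
article 13 — Tier III Works: [not a Regulated Use (article 8)? no] OR [Restricted Development (article 5)? yes] → satisfied.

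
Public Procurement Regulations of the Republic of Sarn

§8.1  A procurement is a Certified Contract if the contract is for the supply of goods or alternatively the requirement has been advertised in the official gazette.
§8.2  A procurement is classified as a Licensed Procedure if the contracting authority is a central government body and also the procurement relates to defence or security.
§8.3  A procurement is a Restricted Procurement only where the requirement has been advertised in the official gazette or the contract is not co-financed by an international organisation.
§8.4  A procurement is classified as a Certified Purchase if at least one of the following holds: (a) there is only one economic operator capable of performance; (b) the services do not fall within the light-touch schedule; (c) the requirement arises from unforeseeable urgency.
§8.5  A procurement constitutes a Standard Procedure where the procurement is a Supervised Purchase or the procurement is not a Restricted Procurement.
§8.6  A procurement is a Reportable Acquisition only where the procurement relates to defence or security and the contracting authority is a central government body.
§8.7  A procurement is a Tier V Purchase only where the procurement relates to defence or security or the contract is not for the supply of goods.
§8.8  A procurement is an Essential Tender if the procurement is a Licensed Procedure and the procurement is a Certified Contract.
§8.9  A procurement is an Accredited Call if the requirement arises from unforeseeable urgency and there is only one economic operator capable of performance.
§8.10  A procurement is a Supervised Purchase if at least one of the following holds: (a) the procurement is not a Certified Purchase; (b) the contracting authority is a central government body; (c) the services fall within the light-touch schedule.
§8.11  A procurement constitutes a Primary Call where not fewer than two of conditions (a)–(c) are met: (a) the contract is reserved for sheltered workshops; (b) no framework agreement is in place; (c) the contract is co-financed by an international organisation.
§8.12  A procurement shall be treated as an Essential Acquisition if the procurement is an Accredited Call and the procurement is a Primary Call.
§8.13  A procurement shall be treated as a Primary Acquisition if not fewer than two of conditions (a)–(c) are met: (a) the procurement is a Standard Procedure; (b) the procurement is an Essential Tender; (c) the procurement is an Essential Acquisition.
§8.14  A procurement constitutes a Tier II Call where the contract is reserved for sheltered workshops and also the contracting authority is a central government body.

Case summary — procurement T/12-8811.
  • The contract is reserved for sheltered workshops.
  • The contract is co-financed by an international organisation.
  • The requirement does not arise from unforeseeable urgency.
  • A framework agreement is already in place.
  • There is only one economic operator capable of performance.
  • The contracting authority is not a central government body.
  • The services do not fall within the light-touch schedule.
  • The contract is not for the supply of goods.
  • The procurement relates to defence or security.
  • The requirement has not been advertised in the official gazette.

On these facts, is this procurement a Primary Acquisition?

§8.4 — Certified Purchase: [there is only one economic operator capable of performance? yes] OR [the services do not fall within the light-touch schedule? yes] OR [the requirement arises from unforeseeable urgency? no] → satisfied.
§8.10 — Supervised Purchase: [not a Certified Purchase (§8.4)? no] OR [the contracting authority is a central government body? no] OR [the services fall within the light-touch schedule? no] → not satisfied.
§8.3 — Restricted Procurement: [the requirement has been advertised in the official gazette? no] OR [the contract is not co-financed by an international organisation? no] → not satisfied.
§8.5 — Standard Procedure: [Supervised Purchase (§8.10)? no] OR [not a Restricted Procurement (§8.3)? yes] → satisfied.
§8.2 — Licensed Procedure: [the contracting authority is a central government body? no] AND [the procurement relates to defence or security? yes] → not satisfied.
§8.1 — Certified Contract: [the contract is for the supply of goods? no] OR [the requirement has been advertised in the official gazette? no] → not satisfied.
§8.8 — Essential Tender: [Licensed Procedure (§8.2)? no] AND [Certified Contract (§8.1)? no] → not satisfied.
§8.9 — Accredited Call: [the requirement arises from unforeseeable urgency? no] AND [there is only one economic operator capable of performance? yes] → not satisfied.
§8.11 — Primary Call: the contract is reserved for sheltered workshops? yes; no framework agreement is in place? no; the contract is co-financed by an international organisation? yes — 2 of 3 hold (need ≥2) → satisfied.
§8.12 — Essential Acquisition: [Accredited Call (§8.9)? no] AND [Primary Call (§8.11)? yes] → not satisfied.
§8.13 — Primary Acquisition: Standard Procedure (§8.5)? yes; Essential Tender (§8.8)? no; Essential Acquisition (§8.12)? no — 1 of 3 hold (need ≥2) → not satisfied.

No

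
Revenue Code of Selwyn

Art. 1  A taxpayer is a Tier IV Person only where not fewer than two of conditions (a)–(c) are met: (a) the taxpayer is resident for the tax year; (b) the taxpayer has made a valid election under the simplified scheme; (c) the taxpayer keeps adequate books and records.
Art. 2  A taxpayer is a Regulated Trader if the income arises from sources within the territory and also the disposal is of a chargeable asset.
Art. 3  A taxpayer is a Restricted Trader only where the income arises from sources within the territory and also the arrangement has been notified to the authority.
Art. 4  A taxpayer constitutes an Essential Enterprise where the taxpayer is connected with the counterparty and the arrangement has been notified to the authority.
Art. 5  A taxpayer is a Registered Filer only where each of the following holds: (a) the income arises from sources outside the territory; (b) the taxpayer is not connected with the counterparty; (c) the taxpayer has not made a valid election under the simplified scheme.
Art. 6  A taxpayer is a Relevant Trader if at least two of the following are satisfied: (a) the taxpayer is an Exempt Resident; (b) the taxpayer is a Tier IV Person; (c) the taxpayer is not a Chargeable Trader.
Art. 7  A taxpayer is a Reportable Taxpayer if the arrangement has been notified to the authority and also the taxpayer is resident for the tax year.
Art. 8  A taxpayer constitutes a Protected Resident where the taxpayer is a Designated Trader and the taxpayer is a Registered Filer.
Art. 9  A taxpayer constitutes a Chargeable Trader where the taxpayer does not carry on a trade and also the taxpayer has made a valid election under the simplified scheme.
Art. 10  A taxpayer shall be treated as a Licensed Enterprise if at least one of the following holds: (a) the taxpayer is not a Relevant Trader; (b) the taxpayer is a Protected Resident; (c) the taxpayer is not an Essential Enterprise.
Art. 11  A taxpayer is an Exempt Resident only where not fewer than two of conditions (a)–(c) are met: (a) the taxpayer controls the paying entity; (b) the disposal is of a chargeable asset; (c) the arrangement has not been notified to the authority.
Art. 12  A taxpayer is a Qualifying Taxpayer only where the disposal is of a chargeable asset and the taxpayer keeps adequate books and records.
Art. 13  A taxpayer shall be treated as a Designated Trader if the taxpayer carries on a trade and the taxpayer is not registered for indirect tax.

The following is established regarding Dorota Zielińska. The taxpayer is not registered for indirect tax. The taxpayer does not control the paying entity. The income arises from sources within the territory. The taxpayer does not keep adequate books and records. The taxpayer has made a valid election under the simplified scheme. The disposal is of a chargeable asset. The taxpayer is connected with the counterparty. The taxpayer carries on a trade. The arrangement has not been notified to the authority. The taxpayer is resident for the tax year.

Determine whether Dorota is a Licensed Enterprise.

Yes

article 11 — Exempt Resident: the taxpayer controls the paying entity? no; the disposal is of a chargeable asset? yes; the arrangement has not been notified to the authority? yes — 2 of 3 hold (need ≥2) → satisfied.
article 1 — Tier IV Person: the taxpayer is resident for the tax year? yes; the taxpayer has made a valid election under the simplified scheme? yes; the taxpayer keeps adequate books and records? no — 2 of 3 hold (need ≥2) → satisfied.
article 9 — Chargeable Trader: [the taxpayer does not carry on a trade? no] AND [the taxpayer has made a valid election under the simplified scheme? yes] → not satisfied.
article 6 — Relevant Trader: Exempt Resident (article 11)? yes; Tier IV Person (article 1)? yes; not a Chargeable Trader (article 9)? yes — 3 of 3 hold (need ≥2) → satisfied.
article 13 — Designated Trader: [the taxpayer carries on a trade? yes] AND [the taxpayer is not registered for indirect tax? yes] → satisfied.
article 5 — Registered Filer: [the income arises from sources outside the territory? no] AND [the taxpayer is not connected with the counterparty? no] AND [the taxpayer has not made a valid election under the simplified scheme? no] → not satisfied.
article 8 — Protected Resident: [Designated Trader (article 13)? yes] AND [Registered Filer (article 5)? no] → not satisfied.
article 4 — Essential Enterprise: [the taxpayer is connected with the counterparty? yes] AND [the arrangement has been notified to the authority? no] → not satisfied.
article 10 — Licensed Enterprise: [not a Relevant Trader (article 6)? no] OR [Protected Resident (article 8)? no] OR [not an Essential Enterprise (article 4)? yes] → satisfied.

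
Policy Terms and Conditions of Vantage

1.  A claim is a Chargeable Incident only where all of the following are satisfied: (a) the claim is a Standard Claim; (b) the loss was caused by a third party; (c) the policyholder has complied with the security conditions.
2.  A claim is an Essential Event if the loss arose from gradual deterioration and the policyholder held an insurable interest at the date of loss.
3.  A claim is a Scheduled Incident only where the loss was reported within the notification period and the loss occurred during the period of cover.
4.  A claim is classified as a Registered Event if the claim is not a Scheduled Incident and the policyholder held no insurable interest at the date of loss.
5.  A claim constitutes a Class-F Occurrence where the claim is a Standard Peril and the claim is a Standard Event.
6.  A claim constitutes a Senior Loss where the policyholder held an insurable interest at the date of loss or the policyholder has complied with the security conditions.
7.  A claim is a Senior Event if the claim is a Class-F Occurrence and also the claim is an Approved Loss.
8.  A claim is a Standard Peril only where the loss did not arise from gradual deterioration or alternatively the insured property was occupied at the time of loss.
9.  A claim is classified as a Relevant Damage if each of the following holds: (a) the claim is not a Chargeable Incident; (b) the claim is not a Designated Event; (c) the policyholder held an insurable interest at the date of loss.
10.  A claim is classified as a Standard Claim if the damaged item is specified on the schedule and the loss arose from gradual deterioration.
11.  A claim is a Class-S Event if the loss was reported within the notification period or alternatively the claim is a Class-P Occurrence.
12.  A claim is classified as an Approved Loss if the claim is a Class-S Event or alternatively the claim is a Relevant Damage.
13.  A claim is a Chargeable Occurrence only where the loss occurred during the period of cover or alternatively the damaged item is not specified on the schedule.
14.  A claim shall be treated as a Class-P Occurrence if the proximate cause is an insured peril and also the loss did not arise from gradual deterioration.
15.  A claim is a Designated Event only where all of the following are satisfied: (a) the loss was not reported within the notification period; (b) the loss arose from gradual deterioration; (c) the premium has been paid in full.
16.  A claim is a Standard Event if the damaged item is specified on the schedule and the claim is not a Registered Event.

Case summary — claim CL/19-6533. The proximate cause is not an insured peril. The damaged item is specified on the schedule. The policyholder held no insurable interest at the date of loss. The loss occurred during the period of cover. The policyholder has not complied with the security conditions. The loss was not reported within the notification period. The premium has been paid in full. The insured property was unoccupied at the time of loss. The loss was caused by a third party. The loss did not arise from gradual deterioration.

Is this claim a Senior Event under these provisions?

paragraph 8 — Standard Peril: [the loss did not arise from gradual deterioration? yes] OR [the insured property was occupied at the time of loss? no] → satisfied.
paragraph 3 — Scheduled Incident: [the loss was reported within the notification period? no] AND [the loss occurred during the period of cover? yes] → not satisfied.
paragraph 4 — Registered Event: [not a Scheduled Incident (paragraph 3)? yes] AND [the policyholder held no insurable interest at the date of loss? yes] → satisfied.
paragraph 16 — Standard Event: [the damaged item is specified on the schedule? yes] AND [not a Registered Event (paragraph 4)? no] → not satisfied.
paragraph 5 — Class-F Occurrence: [Standard Peril (paragraph 8)? yes] AND [Standard Event (paragraph 16)? no] → not satisfied.
paragraph 14 — Class-P Occurrence: [the proximate cause is an insured peril? no] AND [the loss did not arise from gradual deterioration? yes] → not satisfied.
paragraph 11 — Class-S Event: [the loss was reported within the notification period? no] OR [Class-P Occurrence (paragraph 14)? no] → not satisfied.
paragraph 10 — Standard Claim: [the damaged item is specified on the schedule? yes] AND [the loss arose from gradual deterioration? no] → not satisfied.
paragraph 1 — Chargeable Incident: [Standard Claim (paragraph 10)? no] AND [the loss was caused by a third party? yes] AND [the policyholder has complied with the security conditions? no] → not satisfied.
paragraph 15 — Designated Event: [the loss was not reported within the notification period? yes] AND [the loss arose from gradual deterioration? no] AND [the premium has been paid in full? yes] → not satisfied.
paragraph 9 — Relevant Damage: [not a Chargeable Incident (paragraph 1)? yes] AND [not a Designated Event (paragraph 15)? yes] AND [the policyholder held an insurable interest at the date of loss? no] → not satisfied.
paragraph 12 — Approved Loss: [Class-S Event (paragraph 11)? no] OR [Relevant Damage (paragraph 9)? no] → not satisfied.
paragraph 7 — Senior Event: [Class-F Occurrence (paragraph 5)? no] AND [Approved Loss (paragraph 12)? no] → not satisfied.

No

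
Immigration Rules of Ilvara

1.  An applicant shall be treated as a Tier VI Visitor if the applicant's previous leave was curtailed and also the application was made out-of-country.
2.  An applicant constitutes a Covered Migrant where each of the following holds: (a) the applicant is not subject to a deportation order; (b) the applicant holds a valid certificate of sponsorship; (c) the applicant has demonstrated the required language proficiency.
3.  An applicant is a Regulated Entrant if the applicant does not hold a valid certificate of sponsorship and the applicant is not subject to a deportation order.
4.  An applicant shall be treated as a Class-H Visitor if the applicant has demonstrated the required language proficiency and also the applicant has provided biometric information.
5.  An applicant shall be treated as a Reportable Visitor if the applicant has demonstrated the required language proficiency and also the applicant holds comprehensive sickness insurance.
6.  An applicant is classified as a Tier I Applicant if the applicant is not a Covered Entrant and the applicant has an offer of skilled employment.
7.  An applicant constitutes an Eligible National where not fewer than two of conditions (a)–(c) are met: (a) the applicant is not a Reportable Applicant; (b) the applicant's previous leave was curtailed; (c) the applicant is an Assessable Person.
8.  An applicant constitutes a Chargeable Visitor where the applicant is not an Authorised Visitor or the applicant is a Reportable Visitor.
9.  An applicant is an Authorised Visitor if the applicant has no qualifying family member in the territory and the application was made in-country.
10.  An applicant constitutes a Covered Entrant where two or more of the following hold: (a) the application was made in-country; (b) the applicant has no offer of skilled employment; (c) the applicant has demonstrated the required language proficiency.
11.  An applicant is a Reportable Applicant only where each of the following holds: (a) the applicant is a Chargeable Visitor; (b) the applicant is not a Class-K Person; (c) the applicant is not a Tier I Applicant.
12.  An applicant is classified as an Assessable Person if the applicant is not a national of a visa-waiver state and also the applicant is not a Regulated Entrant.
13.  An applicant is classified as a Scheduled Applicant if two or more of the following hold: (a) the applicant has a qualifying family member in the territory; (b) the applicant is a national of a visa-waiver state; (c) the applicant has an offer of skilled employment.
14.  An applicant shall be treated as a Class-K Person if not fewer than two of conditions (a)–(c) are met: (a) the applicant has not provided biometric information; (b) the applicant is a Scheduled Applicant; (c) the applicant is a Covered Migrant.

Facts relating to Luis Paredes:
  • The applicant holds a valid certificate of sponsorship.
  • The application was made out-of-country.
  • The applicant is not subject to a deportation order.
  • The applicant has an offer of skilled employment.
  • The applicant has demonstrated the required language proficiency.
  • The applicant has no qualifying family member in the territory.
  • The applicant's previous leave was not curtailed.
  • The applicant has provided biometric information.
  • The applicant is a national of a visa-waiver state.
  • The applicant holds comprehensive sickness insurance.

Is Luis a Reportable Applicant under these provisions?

No

paragraph 9 — Authorised Visitor: [the applicant has no qualifying family member in the territory? yes] AND [the application was made in-country? no] → not satisfied.
paragraph 5 — Reportable Visitor: [the applicant has demonstrated the required language proficiency? yes] AND [the applicant holds comprehensive sickness insurance? yes] → satisfied.
paragraph 8 — Chargeable Visitor: [not an Authorised Visitor (paragraph 9)? yes] OR [Reportable Visitor (paragraph 5)? yes] → satisfied.
paragraph 13 — Scheduled Applicant: the applicant has a qualifying family member in the territory? no; the applicant is a national of a visa-waiver state? yes; the applicant has an offer of skilled employment? yes — 2 of 3 hold (need ≥2) → satisfied.
paragraph 2 — Covered Migrant: [the applicant is not subject to a deportation order? yes] AND [the applicant holds a valid certificate of sponsorship? yes] AND [the applicant has demonstrated the required language proficiency? yes] → satisfied.
paragraph 14 — Class-K Person: the applicant has not provided biometric information? no; Scheduled Applicant (paragraph 13)? yes; Covered Migrant (paragraph 2)? yes — 2 of 3 hold (need ≥2) → satisfied.
paragraph 10 — Covered Entrant: the application was made in-country? no; the applicant has no offer of skilled employment? no; the applicant has demonstrated the required language proficiency? yes — 1 of 3 hold (need ≥2) → not satisfied.
paragraph 6 — Tier I Applicant: [not a Covered Entrant (paragraph 10)? yes] AND [the applicant has an offer of skilled employment? yes] → satisfied.
paragraph 11 — Reportable Applicant: [Chargeable Visitor (paragraph 8)? yes] AND [not a Class-K Person (paragraph 14)? no] AND [not a Tier I Applicant (paragraph 6)? no] → not satisfied.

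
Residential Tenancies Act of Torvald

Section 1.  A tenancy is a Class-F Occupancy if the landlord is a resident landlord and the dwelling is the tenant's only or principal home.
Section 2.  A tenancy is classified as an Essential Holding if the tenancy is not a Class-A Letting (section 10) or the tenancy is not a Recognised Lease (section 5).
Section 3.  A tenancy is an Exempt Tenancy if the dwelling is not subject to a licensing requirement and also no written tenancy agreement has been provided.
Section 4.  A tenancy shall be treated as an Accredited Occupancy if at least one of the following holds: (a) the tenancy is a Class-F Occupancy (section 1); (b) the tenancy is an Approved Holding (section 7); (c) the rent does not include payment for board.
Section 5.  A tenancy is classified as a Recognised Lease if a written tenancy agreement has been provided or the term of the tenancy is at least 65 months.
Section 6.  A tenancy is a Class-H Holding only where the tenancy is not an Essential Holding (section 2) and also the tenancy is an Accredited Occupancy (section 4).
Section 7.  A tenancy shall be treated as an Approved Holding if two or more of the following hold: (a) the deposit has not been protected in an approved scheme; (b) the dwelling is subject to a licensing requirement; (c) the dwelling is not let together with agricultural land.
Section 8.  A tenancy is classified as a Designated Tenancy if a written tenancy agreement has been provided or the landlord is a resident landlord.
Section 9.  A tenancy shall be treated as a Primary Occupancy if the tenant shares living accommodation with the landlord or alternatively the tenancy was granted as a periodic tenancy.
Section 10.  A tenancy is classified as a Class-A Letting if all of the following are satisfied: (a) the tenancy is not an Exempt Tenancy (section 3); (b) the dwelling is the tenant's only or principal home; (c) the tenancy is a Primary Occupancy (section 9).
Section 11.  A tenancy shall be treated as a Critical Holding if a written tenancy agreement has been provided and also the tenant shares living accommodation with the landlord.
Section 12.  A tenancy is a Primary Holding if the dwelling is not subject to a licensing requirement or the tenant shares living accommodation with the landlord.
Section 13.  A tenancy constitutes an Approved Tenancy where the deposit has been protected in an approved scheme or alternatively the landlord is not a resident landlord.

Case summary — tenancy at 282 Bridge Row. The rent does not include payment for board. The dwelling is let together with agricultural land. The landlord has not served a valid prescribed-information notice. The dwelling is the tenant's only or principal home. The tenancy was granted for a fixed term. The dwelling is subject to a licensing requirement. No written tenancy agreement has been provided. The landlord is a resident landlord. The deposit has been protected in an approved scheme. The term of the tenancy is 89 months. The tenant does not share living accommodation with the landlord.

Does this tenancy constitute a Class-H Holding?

No

Under section 3: the dwelling is not subject to a licensing requirement? no; and no written tenancy agreement has been provided? yes. So the tenancy is not an Exempt Tenancy.
Under section 9: the tenant shares living accommodation with the landlord? no; or the tenancy was granted as a periodic tenancy? no. So the tenancy is not a Primary Occupancy.
Under section 10: not an Exempt Tenancy (section 3)? yes; and the dwelling is the tenant's only or principal home? yes; and Primary Occupancy (section 9)? no. So the tenancy is not a Class-A Letting.
Under section 5: a written tenancy agreement has been provided? no; or term of the tenancy: 89 months ≥ 65 months? yes. So the tenancy is a Recognised Lease.
Under section 2: not a Class-A Letting (section 10)? yes; or not a Recognised Lease (section 5)? no. So the tenancy is an Essential Holding.
Under section 1: the landlord is a resident landlord? yes; and the dwelling is the tenant's only or principal home? yes. So the tenancy is a Class-F Occupancy.
Under section 7: the deposit has not been protected in an approved scheme? no; the dwelling is subject to a licensing requirement? yes; the dwelling is not let together with agricultural land? no — 1 of 3 hold (need ≥2) → not satisfied.
Under section 4: Class-F Occupancy (section 1)? yes; or Approved Holding (section 7)? no; or the rent does not include payment for board? yes. So the tenancy is an Accredited Occupancy.
Under section 6: not an Essential Holding (section 2)? no; and Accredited Occupancy (section 4)? yes. So the tenancy is not a Class-H Holding.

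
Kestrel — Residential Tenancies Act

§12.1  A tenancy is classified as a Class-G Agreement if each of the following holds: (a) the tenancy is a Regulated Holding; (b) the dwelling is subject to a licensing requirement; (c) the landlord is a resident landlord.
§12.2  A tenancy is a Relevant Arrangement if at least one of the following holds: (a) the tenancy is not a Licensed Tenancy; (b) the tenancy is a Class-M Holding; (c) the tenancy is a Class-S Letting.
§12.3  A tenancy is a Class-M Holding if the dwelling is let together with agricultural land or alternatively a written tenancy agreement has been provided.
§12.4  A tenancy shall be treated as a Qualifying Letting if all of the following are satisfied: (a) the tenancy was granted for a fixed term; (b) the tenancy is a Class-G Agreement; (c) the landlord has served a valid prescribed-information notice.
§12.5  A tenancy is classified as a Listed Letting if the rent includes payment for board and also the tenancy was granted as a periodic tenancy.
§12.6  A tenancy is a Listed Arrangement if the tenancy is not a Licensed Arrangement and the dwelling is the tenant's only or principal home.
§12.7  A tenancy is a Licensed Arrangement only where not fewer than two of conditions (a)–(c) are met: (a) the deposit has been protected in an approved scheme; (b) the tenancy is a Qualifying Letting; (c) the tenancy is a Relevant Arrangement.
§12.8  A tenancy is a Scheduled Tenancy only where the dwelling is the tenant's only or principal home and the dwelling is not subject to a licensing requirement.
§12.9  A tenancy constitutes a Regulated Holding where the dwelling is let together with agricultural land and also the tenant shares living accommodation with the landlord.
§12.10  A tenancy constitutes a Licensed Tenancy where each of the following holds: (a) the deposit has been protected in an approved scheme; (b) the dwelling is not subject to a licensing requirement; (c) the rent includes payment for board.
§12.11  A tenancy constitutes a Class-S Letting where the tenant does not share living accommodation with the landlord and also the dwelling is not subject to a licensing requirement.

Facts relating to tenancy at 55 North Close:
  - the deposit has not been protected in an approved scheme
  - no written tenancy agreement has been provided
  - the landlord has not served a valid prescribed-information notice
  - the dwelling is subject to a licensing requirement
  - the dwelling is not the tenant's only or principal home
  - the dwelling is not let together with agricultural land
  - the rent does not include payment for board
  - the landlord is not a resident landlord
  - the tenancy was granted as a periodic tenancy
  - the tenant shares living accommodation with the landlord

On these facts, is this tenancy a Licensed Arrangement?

No

§12.9 — Regulated Holding: [the dwelling is let together with agricultural land? no] AND [the tenant shares living accommodation with the landlord? yes] → not satisfied.
§12.1 — Class-G Agreement: [Regulated Holding (§12.9)? no] AND [the dwelling is subject to a licensing requirement? yes] AND [the landlord is a resident landlord? no] → not satisfied.
§12.4 — Qualifying Letting: [the tenancy was granted for a fixed term? no] AND [Class-G Agreement (§12.1)? no] AND [the landlord has served a valid prescribed-information notice? no] → not satisfied.
§12.10 — Licensed Tenancy: [the deposit has been protected in an approved scheme? no] AND [the dwelling is not subject to a licensing requirement? no] AND [the rent includes payment for board? no] → not satisfied.
§12.3 — Class-M Holding: [the dwelling is let together with agricultural land? no] OR [a written tenancy agreement has been provided? no] → not satisfied.
§12.11 — Class-S Letting: [the tenant does not share living accommodation with the landlord? no] AND [the dwelling is not subject to a licensing requirement? no] → not satisfied.
§12.2 — Relevant Arrangement: [not a Licensed Tenancy (§12.10)? yes] OR [Class-M Holding (§12.3)? no] OR [Class-S Letting (§12.11)? no] → satisfied.
§12.7 — Licensed Arrangement: the deposit has been protected in an approved scheme? no; Qualifying Letting (§12.4)? no; Relevant Arrangement (§12.2)? yes — 1 of 3 hold (need ≥2) → not satisfied.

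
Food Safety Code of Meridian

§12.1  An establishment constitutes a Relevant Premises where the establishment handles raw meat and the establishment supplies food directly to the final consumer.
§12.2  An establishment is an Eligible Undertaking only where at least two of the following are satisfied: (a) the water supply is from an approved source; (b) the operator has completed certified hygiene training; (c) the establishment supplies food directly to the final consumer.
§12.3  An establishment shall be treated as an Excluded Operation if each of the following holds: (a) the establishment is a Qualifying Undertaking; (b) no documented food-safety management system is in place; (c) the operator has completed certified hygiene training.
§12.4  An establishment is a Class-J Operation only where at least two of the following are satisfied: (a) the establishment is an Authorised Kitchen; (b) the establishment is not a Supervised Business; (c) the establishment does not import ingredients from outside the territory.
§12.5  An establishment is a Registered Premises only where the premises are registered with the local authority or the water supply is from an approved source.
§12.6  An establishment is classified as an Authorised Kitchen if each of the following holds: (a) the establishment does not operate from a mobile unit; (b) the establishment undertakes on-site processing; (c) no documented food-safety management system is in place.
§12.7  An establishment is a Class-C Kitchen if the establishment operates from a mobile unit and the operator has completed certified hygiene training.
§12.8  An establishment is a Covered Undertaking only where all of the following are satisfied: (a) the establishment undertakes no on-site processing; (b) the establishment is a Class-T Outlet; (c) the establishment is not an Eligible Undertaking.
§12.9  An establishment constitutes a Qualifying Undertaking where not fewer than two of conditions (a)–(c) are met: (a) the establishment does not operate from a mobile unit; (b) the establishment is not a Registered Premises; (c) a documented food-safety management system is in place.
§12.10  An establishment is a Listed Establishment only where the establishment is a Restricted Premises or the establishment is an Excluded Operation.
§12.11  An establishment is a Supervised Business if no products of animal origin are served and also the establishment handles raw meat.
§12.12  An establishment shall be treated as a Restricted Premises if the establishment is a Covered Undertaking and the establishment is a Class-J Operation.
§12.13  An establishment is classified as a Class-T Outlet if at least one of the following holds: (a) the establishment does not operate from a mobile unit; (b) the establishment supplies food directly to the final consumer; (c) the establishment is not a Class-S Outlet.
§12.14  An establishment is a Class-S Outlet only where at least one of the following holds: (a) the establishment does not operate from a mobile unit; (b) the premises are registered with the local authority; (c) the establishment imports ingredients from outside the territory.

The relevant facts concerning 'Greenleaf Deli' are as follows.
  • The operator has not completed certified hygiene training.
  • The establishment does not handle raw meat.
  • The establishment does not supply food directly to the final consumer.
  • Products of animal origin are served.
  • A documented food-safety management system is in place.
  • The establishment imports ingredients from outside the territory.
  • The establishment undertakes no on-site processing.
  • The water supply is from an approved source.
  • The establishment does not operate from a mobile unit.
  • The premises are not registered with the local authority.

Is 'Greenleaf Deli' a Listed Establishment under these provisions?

Under §12.14: the establishment does not operate from a mobile unit? yes; or the premises are registered with the local authority? no; or the establishment imports ingredients from outside the territory? yes. So the establishment is a Class-S Outlet.
Under §12.13: the establishment does not operate from a mobile unit? yes; or the establishment supplies food directly to the final consumer? no; or not a Class-S Outlet (§12.14)? no. So the establishment is a Class-T Outlet.
Under §12.2: the water supply is from an approved source? yes; the operator has completed certified hygiene training? no; the establishment supplies food directly to the final consumer? no — 1 of 3 hold (need ≥2) → not satisfied.
Under §12.8: the establishment undertakes no on-site processing? yes; and Class-T Outlet (§12.13)? yes; and not an Eligible Undertaking (§12.2)? yes. So the establishment is a Covered Undertaking.
Under §12.6: the establishment does not operate from a mobile unit? yes; and the establishment undertakes on-site processing? no; and no documented food-safety management system is in place? no. So the establishment is not an Authorised Kitchen.
Under §12.11: no products of animal origin are served? no; and the establishment handles raw meat? no. So the establishment is not a Supervised Business.
Under §12.4: Authorised Kitchen (§12.6)? no; not a Supervised Business (§12.11)? yes; the establishment does not import ingredients from outside the territory? no — 1 of 3 hold (need ≥2) → not satisfied.
Under §12.12: Covered Undertaking (§12.8)? yes; and Class-J Operation (§12.4)? no. So the establishment is not a Restricted Premises.
Under §12.5: the premises are registered with the local authority? no; or the water supply is from an approved source? yes. So the establishment is a Registered Premises.
Under §12.9: the establishment does not operate from a mobile unit? yes; not a Registered Premises (§12.5)? no; a documented food-safety management system is in place? yes — 2 of 3 hold (need ≥2) → satisfied.
Under §12.3: Qualifying Undertaking (§12.9)? yes; and no documented food-safety management system is in place? no; and the operator has completed certified hygiene training? no. So the establishment is not an Excluded Operation.
Under §12.10: Restricted Premises (§12.12)? no; or Excluded Operation (§12.3)? no. So the establishment is not a Listed Establishment.

No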